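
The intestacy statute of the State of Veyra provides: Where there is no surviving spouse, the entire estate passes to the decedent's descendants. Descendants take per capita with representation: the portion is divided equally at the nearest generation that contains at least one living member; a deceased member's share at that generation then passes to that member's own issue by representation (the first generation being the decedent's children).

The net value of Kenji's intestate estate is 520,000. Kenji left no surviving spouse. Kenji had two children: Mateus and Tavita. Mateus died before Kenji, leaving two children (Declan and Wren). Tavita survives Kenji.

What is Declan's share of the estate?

Declan receives 130,000.

The entire 520,000 passes to the descendants.
That amount (520,000) is divided into 2 shares of 260,000: Tavita takes 260,000; Mateus's 260,000 share passes to Mateus's issue.
Mateus's share (260,000) is divided into 2 shares of 130,000: Declan and Wren each take 130,000.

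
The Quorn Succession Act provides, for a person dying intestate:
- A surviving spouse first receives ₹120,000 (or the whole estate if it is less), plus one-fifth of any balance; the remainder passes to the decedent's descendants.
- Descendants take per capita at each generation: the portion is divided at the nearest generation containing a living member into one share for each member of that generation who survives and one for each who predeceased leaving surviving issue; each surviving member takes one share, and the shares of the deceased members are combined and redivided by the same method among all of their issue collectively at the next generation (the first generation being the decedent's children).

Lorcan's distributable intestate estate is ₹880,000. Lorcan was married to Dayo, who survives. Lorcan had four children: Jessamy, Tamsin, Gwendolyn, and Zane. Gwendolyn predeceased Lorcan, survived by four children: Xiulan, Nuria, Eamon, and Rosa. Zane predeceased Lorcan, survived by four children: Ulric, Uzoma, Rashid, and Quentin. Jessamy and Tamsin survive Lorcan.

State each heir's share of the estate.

Dayo: ₹272,000; Jessamy: ₹152,000; Tamsin: ₹152,000; Xiulan: ₹38,000; Nuria: ₹38,000; Eamon: ₹38,000; Rosa: ₹38,000; Ulric: ₹38,000; Uzoma: ₹38,000; Rashid: ₹38,000; Quentin: ₹38,000

Dayo first takes ₹120,000, leaving a balance of ₹760,000. Dayo then takes one-fifth of the balance (₹152,000), for a total of ₹272,000. The remaining ₹608,000 passes to the descendants.
The descendants' portion (₹608,000) is divided at the children's generation into 4 shares of ₹152,000. Jessamy and Tamsin each take ₹152,000. The 2 shares of the deceased (Gwendolyn and Zane) are combined into a pool of ₹304,000.
That pool (₹304,000) is divided at the grandchildren's generation equally among Xiulan, Nuria, Eamon, Rosa, Ulric, Uzoma, Rashid, and Quentin: ₹38,000 each.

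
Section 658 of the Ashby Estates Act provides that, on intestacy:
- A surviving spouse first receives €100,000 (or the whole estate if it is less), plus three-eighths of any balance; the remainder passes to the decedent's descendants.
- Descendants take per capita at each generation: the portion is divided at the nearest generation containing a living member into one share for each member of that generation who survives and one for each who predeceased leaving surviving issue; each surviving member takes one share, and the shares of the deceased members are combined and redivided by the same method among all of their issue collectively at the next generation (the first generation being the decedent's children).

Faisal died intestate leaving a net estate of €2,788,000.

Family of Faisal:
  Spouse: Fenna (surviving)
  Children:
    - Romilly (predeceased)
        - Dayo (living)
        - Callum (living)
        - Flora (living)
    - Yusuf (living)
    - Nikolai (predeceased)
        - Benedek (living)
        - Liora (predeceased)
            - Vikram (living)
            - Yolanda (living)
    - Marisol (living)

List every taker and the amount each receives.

Fenna: €1,108,000; Dayo: €168,000; Callum: €168,000; Flora: €168,000; Yusuf: €420,000; Benedek: €168,000; Vikram: €84,000; Yolanda: €84,000; Marisol: €420,000

Fenna first takes €100,000, leaving a balance of €2,688,000. Fenna then takes three-eighths of the balance (€1,008,000), for a total of €1,108,000. The remaining €1,680,000 passes to the descendants.
The descendants' portion (€1,680,000) is divided at the children's generation into 4 shares of €420,000. Yusuf and Marisol each take €420,000. The 2 shares of the deceased (Romilly and Nikolai) are combined into a pool of €840,000.
That pool (€840,000) is divided at the grandchildren's generation into 5 shares of €168,000. Dayo, Callum, Flora, and Benedek each take €168,000. The remaining share for the deceased Liora (€168,000) is carried to the next generation.
That pool (€168,000) is divided at the great-grandchildren's generation equally among Vikram and Yolanda: €84,000 each.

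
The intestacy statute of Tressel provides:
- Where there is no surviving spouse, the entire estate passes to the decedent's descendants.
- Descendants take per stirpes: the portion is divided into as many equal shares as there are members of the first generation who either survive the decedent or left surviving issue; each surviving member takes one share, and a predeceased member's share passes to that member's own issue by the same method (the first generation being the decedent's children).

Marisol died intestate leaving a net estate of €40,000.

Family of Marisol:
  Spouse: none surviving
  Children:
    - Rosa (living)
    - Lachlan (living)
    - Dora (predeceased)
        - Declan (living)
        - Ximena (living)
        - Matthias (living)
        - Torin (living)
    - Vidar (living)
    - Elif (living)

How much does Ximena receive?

The entire €40,000 passes to the descendants.
That amount (€40,000) is divided into 5 shares of €8,000: Rosa, Lachlan, Vidar, and Elif each take €8,000; Dora's €8,000 share passes to Dora's issue.
Dora's share (€8,000) is divided into 4 shares of €2,000: Declan, Ximena, Matthias, and Torin each take €2,000.

Ximena receives €2,000.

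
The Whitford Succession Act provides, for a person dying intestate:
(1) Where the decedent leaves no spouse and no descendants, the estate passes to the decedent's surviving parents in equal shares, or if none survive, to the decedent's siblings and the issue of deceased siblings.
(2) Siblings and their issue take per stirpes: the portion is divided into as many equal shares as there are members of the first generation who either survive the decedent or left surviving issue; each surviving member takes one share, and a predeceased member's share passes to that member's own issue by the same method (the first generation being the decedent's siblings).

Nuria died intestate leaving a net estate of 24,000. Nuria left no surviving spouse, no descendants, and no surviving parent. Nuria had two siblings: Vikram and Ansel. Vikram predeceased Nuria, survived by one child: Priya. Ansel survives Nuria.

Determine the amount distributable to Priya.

The entire 24,000 passes to the siblings and their issue.
That amount (24,000) is divided into 2 shares of 12,000: Ansel takes 12,000; Vikram's 12,000 share passes to Vikram's issue.
Vikram's share (12,000) passes entirely to Priya.

Priya receives 12,000.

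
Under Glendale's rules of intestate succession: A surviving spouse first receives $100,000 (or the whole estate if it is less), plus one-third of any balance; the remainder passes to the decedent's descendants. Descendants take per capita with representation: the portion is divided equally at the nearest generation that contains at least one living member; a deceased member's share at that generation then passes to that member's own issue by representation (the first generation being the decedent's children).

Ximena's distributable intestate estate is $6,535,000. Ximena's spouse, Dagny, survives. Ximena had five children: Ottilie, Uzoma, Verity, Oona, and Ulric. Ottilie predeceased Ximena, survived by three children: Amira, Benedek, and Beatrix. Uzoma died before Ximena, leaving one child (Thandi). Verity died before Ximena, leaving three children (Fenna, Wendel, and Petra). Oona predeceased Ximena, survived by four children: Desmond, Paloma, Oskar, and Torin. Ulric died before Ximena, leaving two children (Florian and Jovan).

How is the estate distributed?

Dagny: $2,245,000; Amira: $330,000; Benedek: $330,000; Beatrix: $330,000; Thandi: $330,000; Fenna: $330,000; Wendel: $330,000; Petra: $330,000; Desmond: $330,000; Paloma: $330,000; Oskar: $330,000; Torin: $330,000; Florian: $330,000; Jovan: $330,000

Dagny first takes $100,000, leaving a balance of $6,435,000. Dagny then takes one-third of the balance ($2,145,000), for a total of $2,245,000. The remaining $4,290,000 passes to the descendants.
No child survives, so the initial division is made at the grandchildren's generation.
The descendants' portion ($4,290,000) is divided into 13 shares of $330,000: Amira, Benedek, Beatrix, Thandi, Fenna, Wendel, Petra, Desmond, Paloma, Oskar, Torin, Florian, and Jovan each take $330,000.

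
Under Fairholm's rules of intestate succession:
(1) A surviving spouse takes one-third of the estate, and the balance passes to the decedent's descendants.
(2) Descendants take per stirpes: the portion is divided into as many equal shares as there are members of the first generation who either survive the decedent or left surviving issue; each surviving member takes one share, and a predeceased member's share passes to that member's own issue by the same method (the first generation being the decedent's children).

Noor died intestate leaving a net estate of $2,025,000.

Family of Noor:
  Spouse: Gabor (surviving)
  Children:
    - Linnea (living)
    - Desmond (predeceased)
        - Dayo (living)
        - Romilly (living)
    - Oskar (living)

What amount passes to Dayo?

Gabor takes one-third of $2,025,000 = $675,000. The remaining $1,350,000 passes to the descendants.
The descendants' portion ($1,350,000) is divided into 3 shares of $450,000: Linnea and Oskar each take $450,000; Desmond's $450,000 share passes to Desmond's issue.
Desmond's share ($450,000) is divided into 2 shares of $225,000: Dayo and Romilly each take $225,000.

Dayo receives $225,000.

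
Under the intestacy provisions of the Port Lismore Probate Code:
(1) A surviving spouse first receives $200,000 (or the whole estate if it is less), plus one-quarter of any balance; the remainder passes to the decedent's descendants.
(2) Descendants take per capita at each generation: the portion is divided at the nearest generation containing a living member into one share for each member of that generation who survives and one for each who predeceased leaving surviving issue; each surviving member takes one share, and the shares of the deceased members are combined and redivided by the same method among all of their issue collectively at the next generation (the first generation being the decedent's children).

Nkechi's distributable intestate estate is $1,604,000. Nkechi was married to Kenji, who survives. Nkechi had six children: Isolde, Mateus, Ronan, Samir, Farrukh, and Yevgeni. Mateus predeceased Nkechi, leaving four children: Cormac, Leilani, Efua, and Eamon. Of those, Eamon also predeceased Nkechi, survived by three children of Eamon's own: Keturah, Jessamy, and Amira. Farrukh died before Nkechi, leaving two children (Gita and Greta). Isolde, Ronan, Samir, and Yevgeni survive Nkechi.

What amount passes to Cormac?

Cormac receives $58,500.

Kenji first takes $200,000, leaving a balance of $1,404,000. Kenji then takes one-quarter of the balance ($351,000), for a total of $551,000. The remaining $1,053,000 passes to the descendants.
The descendants' portion ($1,053,000) is divided at the children's generation into 6 shares of $175,500. Isolde, Ronan, Samir, and Yevgeni each take $175,500. The 2 shares of the deceased (Mateus and Farrukh) are combined into a pool of $351,000.
That pool ($351,000) is divided at the grandchildren's generation into 6 shares of $58,500. Cormac, Leilani, Efua, Gita, and Greta each take $58,500. The remaining share for the deceased Eamon ($58,500) is carried to the next generation.
That pool ($58,500) is divided at the great-grandchildren's generation equally among Keturah, Jessamy, and Amira: $19,500 each.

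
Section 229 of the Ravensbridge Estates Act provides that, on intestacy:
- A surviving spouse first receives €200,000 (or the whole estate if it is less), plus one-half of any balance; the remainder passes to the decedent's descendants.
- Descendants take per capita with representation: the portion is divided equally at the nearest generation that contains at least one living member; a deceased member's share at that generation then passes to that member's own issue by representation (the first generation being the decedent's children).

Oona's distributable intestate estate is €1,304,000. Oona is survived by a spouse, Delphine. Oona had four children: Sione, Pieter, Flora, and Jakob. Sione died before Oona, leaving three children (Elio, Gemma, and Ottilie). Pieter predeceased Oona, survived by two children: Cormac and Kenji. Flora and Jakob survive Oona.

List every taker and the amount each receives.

Delphine: €752,000; Elio: €46,000; Gemma: €46,000; Ottilie: €46,000; Cormac: €69,000; Kenji: €69,000; Flora: €138,000; Jakob: €138,000

Delphine first takes €200,000, leaving a balance of €1,104,000. Delphine then takes one-half of the balance (€552,000), for a total of €752,000. The remaining €552,000 passes to the descendants.
The descendants' portion (€552,000) is divided into 4 shares of €138,000: Flora and Jakob each take €138,000; Sione's €138,000 share passes to Sione's issue; Pieter's €138,000 share passes to Pieter's issue.
Sione's share (€138,000) is divided into 3 shares of €46,000: Elio, Gemma, and Ottilie each take €46,000.
Pieter's share (€138,000) is divided into 2 shares of €69,000: Cormac and Kenji each take €69,000.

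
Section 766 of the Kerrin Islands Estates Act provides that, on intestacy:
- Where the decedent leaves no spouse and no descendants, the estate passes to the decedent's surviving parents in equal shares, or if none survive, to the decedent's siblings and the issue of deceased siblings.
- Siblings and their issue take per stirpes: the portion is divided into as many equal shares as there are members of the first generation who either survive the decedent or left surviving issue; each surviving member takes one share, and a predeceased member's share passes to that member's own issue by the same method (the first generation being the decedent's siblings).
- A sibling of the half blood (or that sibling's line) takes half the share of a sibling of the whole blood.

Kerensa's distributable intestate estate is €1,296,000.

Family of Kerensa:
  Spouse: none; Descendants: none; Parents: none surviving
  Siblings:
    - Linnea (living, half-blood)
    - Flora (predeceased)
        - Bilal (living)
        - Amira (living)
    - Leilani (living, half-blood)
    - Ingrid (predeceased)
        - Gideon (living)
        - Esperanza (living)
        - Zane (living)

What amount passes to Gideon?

Gideon receives €144,000.

The entire €1,296,000 passes to the siblings and their issue.
Counting each half-blood sibling's line as half a unit, there are 3 units in €1,296,000, so one unit is €432,000. Whole-blood lines (Flora and Ingrid) take €432,000 each; half-blood lines (Linnea and Leilani) take €216,000 each.
Flora's share (€432,000) is divided into 2 shares of €216,000: Bilal and Amira each take €216,000.
Ingrid's share (€432,000) is divided into 3 shares of €144,000: Gideon, Esperanza, and Zane each take €144,000.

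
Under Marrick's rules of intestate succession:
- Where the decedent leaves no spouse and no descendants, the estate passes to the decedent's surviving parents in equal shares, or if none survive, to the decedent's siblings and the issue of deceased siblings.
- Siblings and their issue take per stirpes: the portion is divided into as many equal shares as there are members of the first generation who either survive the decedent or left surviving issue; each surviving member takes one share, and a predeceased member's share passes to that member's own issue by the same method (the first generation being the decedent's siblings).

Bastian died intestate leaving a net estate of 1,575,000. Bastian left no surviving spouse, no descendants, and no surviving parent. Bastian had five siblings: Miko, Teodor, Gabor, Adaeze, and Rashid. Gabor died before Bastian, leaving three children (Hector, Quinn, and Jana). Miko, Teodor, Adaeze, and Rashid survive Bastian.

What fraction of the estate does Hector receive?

The entire 1,575,000 passes to the siblings and their issue.
That amount (1,575,000) is divided into 5 shares of 315,000: Miko, Teodor, Adaeze, and Rashid each take 315,000; Gabor's 315,000 share passes to Gabor's issue.
Gabor's share (315,000) is divided into 3 shares of 105,000: Hector, Quinn, and Jana each take 105,000.

Hector receives 1/15 of the estate.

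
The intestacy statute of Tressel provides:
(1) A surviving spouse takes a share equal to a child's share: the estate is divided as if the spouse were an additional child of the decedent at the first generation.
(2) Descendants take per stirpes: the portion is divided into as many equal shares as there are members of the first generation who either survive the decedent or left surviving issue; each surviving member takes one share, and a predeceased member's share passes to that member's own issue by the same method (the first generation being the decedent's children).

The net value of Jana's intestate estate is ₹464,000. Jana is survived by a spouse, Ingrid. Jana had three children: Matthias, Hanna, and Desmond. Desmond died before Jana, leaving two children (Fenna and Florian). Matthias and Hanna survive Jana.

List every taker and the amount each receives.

Ingrid: ₹116,000; Matthias: ₹116,000; Hanna: ₹116,000; Fenna: ₹58,000; Florian: ₹58,000

The spouse counts as an additional share at the children's level, so there are 4 primary shares of ₹116,000. Ingrid takes one such share (₹116,000).
The children's combined portion (₹348,000) is divided into 3 shares of ₹116,000: Matthias and Hanna each take ₹116,000; Desmond's ₹116,000 share passes to Desmond's issue.
Desmond's share (₹116,000) is divided into 2 shares of ₹58,000: Fenna and Florian each take ₹58,000.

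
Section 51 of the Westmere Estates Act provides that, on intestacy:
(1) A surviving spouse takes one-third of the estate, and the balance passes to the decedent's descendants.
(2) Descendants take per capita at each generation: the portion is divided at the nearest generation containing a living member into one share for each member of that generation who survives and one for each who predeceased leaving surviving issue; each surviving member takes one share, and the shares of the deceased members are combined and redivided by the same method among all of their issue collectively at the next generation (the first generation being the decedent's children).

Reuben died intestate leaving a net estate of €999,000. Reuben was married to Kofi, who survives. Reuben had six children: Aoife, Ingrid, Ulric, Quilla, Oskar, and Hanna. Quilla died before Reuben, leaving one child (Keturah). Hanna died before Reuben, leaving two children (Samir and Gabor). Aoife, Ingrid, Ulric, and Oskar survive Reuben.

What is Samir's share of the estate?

Samir receives €74,000.

Kofi takes one-third of €999,000 = €333,000. The remaining €666,000 passes to the descendants.
The descendants' portion (€666,000) is divided at the children's generation into 6 shares of €111,000. Aoife, Ingrid, Ulric, and Oskar each take €111,000. The 2 shares of the deceased (Quilla and Hanna) are combined into a pool of €222,000.
That pool (€222,000) is divided at the grandchildren's generation equally among Keturah, Samir, and Gabor: €74,000 each.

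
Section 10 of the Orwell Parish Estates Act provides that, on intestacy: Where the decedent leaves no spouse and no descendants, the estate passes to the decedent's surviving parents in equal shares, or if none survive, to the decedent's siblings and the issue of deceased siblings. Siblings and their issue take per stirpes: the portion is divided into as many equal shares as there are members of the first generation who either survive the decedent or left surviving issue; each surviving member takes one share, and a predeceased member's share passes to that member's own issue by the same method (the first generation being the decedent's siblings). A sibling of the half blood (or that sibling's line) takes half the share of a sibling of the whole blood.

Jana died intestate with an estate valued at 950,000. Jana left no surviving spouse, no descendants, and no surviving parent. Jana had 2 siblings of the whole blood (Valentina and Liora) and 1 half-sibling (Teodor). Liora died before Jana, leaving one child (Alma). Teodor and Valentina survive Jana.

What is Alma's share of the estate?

Alma receives 380,000.

The entire 950,000 passes to the siblings and their issue.
Counting each half-blood sibling's line as half a unit, there are 5/2 units in 950,000, so one unit is 380,000. Whole-blood lines (Valentina and Liora) take 380,000 each; half-blood lines (Teodor) take 190,000 each.
Liora's share (380,000) passes entirely to Alma.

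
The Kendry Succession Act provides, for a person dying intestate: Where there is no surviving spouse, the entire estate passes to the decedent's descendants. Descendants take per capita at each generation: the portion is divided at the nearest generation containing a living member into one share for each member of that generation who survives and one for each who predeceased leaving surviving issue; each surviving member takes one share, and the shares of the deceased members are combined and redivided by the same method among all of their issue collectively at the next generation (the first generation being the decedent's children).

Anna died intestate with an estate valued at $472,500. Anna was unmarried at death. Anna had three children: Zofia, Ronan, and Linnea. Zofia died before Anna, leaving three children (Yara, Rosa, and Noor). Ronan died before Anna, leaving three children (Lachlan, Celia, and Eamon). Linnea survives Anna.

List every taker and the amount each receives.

The entire $472,500 passes to the descendants.
That amount ($472,500) is divided at the children's generation into 3 shares of $157,500. Linnea takes $157,500. The 2 shares of the deceased (Zofia and Ronan) are combined into a pool of $315,000.
That pool ($315,000) is divided at the grandchildren's generation equally among Yara, Rosa, Noor, Lachlan, Celia, and Eamon: $52,500 each.

Yara: $52,500; Rosa: $52,500; Noor: $52,500; Lachlan: $52,500; Celia: $52,500; Eamon: $52,500; Linnea: $157,500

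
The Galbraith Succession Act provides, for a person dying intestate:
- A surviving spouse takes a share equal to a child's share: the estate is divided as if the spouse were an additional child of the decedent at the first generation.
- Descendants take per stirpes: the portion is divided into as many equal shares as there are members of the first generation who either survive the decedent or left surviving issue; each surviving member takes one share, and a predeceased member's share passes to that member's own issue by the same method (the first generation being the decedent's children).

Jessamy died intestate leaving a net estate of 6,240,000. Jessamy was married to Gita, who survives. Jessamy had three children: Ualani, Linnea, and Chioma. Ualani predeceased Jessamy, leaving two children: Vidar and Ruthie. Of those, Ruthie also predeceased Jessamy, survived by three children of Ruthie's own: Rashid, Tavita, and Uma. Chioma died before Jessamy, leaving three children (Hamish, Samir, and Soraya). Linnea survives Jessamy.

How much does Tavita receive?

Tavita receives 260,000.

The spouse counts as an additional share at the children's level, so there are 4 primary shares of 1,560,000. Gita takes one such share (1,560,000).
The children's combined portion (4,680,000) is divided into 3 shares of 1,560,000: Linnea takes 1,560,000; Ualani's 1,560,000 share passes to Ualani's issue; Chioma's 1,560,000 share passes to Chioma's issue.
Ualani's share (1,560,000) is divided into 2 shares of 780,000: Vidar takes 780,000; Ruthie's 780,000 share passes to Ruthie's issue.
Ruthie's share (780,000) is divided into 3 shares of 260,000: Rashid, Tavita, and Uma each take 260,000.
Chioma's share (1,560,000) is divided into 3 shares of 520,000: Hamish, Samir, and Soraya each take 520,000.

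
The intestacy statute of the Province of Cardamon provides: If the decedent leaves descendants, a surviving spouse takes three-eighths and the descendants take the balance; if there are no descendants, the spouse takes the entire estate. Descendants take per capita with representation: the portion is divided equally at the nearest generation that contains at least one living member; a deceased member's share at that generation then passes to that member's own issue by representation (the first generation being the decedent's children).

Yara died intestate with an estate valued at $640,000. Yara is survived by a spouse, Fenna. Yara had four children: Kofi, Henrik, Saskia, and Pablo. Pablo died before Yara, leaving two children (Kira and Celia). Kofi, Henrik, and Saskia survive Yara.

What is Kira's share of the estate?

Kira receives $50,000.

Fenna takes three-eighths of $640,000 = $240,000. The remaining $400,000 passes to the descendants.
The descendants' portion ($400,000) is divided into 4 shares of $100,000: Kofi, Henrik, and Saskia each take $100,000; Pablo's $100,000 share passes to Pablo's issue.
Pablo's share ($100,000) is divided into 2 shares of $50,000: Kira and Celia each take $50,000.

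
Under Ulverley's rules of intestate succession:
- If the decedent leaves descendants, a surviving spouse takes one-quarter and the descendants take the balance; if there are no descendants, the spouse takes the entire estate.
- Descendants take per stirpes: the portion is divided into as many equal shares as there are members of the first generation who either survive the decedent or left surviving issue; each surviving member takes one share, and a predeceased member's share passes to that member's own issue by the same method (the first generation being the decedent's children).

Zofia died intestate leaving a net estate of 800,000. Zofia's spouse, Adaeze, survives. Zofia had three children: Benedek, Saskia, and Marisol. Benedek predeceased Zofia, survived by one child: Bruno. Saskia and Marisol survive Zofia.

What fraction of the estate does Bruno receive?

Adaeze takes one-quarter of 800,000 = 200,000. The remaining 600,000 passes to the descendants.
The descendants' portion (600,000) is divided into 3 shares of 200,000: Saskia and Marisol each take 200,000; Benedek's 200,000 share passes to Benedek's issue.
Benedek's share (200,000) passes entirely to Bruno.

Bruno receives 1/4 of the estate.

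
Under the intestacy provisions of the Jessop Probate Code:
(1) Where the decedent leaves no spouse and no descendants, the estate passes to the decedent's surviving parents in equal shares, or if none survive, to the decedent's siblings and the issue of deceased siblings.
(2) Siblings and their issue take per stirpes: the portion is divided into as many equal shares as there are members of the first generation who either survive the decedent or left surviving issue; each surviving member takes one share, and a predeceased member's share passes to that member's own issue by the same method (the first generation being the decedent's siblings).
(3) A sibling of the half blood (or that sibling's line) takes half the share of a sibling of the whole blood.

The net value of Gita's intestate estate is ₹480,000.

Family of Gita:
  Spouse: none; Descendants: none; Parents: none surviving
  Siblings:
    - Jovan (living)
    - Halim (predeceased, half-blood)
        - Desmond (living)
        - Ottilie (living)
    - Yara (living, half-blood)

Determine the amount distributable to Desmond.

Desmond receives ₹60,000.

The entire ₹480,000 passes to the siblings and their issue.
Counting each half-blood sibling's line as half a unit, there are 2 units in ₹480,000, so one unit is ₹240,000. Whole-blood lines (Jovan) take ₹240,000 each; half-blood lines (Halim and Yara) take ₹120,000 each.
Halim's share (₹120,000) is divided into 2 shares of ₹60,000: Desmond and Ottilie each take ₹60,000.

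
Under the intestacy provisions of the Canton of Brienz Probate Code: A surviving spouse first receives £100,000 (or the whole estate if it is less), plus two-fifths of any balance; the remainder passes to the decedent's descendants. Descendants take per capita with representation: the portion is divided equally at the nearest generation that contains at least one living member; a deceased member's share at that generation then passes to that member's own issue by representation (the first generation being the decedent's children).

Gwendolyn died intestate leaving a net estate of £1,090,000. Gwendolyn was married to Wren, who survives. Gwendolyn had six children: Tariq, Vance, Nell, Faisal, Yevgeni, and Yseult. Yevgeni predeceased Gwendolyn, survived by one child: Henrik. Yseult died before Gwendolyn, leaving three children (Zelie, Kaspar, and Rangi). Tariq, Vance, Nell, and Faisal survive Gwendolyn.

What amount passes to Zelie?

Wren first takes £100,000, leaving a balance of £990,000. Wren then takes two-fifths of the balance (£396,000), for a total of £496,000. The remaining £594,000 passes to the descendants.
The descendants' portion (£594,000) is divided into 6 shares of £99,000: Tariq, Vance, Nell, and Faisal each take £99,000; Yevgeni's £99,000 share passes to Yevgeni's issue; Yseult's £99,000 share passes to Yseult's issue.
Yevgeni's share (£99,000) passes entirely to Henrik.
Yseult's share (£99,000) is divided into 3 shares of £33,000: Zelie, Kaspar, and Rangi each take £33,000.

Zelie receives £33,000.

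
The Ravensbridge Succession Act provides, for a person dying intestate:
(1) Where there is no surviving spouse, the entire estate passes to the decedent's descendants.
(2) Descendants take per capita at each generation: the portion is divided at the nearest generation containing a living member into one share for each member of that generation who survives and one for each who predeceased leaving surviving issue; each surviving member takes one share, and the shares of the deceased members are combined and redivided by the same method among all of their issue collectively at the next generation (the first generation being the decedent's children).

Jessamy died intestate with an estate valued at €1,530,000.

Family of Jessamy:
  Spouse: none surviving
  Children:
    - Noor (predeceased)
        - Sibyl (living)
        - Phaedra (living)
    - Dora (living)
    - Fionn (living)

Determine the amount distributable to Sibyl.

Sibyl receives €255,000.

The entire €1,530,000 passes to the descendants.
That amount (€1,530,000) is divided at the children's generation into 3 shares of €510,000. Dora and Fionn each take €510,000. The remaining share for the deceased Noor (€510,000) is carried to the next generation.
That pool (€510,000) is divided at the grandchildren's generation equally among Sibyl and Phaedra: €255,000 each.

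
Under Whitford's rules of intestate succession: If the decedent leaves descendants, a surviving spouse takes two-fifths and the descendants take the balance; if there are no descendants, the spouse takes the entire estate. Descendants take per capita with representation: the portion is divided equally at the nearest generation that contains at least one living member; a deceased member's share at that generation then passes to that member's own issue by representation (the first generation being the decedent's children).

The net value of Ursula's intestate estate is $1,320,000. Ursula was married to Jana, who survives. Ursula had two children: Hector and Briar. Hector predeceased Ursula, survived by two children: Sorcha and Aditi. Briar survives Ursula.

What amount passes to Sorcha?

Jana takes two-fifths of $1,320,000 = $528,000. The remaining $792,000 passes to the descendants.
The descendants' portion ($792,000) is divided into 2 shares of $396,000: Briar takes $396,000; Hector's $396,000 share passes to Hector's issue.
Hector's share ($396,000) is divided into 2 shares of $198,000: Sorcha and Aditi each take $198,000.

Sorcha receives $198,000.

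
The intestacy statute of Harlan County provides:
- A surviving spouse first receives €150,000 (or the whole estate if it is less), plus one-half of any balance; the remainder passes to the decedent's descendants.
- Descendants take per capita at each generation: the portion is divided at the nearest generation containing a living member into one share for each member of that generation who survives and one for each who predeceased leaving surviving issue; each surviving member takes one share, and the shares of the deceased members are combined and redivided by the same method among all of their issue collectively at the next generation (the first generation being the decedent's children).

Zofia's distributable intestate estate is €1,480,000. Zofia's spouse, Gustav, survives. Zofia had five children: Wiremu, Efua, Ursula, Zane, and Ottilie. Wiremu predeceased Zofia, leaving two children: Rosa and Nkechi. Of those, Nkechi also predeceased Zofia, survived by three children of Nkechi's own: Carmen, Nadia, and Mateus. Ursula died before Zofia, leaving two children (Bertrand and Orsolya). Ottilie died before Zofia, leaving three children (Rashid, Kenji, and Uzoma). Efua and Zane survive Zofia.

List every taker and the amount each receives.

Gustav: €815,000; Rosa: €57,000; Carmen: €19,000; Nadia: €19,000; Mateus: €19,000; Efua: €133,000; Bertrand: €57,000; Orsolya: €57,000; Zane: €133,000; Rashid: €57,000; Kenji: €57,000; Uzoma: €57,000

Gustav first takes €150,000, leaving a balance of €1,330,000. Gustav then takes one-half of the balance (€665,000), for a total of €815,000. The remaining €665,000 passes to the descendants.
The descendants' portion (€665,000) is divided at the children's generation into 5 shares of €133,000. Efua and Zane each take €133,000. The 3 shares of the deceased (Wiremu, Ursula, and Ottilie) are combined into a pool of €399,000.
That pool (€399,000) is divided at the grandchildren's generation into 7 shares of €57,000. Rosa, Bertrand, Orsolya, Rashid, Kenji, and Uzoma each take €57,000. The remaining share for the deceased Nkechi (€57,000) is carried to the next generation.
That pool (€57,000) is divided at the great-grandchildren's generation equally among Carmen, Nadia, and Mateus: €19,000 each.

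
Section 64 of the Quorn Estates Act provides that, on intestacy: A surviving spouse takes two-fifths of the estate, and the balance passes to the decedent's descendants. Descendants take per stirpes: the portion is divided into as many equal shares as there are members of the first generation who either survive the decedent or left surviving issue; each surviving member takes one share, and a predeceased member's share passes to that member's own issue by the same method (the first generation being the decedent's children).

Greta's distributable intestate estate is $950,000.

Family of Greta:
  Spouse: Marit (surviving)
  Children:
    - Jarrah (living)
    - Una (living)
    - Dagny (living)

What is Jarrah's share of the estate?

Marit takes two-fifths of $950,000 = $380,000. The remaining $570,000 passes to the descendants.
The descendants' portion ($570,000) is divided into 3 shares of $190,000: Jarrah, Una, and Dagny each take $190,000.

Jarrah receives $190,000.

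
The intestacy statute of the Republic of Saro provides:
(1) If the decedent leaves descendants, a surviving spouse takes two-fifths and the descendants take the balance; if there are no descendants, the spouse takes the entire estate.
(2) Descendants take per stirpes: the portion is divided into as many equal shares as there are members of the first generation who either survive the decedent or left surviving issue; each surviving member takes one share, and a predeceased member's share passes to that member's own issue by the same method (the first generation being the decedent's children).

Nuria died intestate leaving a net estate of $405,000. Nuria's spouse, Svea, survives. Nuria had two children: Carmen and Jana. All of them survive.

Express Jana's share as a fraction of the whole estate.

Jana receives 3/10 of the estate.

Svea takes two-fifths of $405,000 = $162,000. The remaining $243,000 passes to the descendants.
The descendants' portion ($243,000) is divided into 2 shares of $121,500: Carmen and Jana each take $121,500.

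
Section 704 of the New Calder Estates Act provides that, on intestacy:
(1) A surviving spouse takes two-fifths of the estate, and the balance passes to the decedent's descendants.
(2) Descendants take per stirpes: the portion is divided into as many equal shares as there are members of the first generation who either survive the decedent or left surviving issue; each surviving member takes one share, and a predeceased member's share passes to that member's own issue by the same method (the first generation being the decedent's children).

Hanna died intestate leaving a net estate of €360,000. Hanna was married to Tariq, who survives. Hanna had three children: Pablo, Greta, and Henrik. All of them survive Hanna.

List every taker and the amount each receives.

Tariq: €144,000; Pablo: €72,000; Greta: €72,000; Henrik: €72,000

Tariq takes two-fifths of €360,000 = €144,000. The remaining €216,000 passes to the descendants.
The descendants' portion (€216,000) is divided into 3 shares of €72,000: Pablo, Greta, and Henrik each take €72,000.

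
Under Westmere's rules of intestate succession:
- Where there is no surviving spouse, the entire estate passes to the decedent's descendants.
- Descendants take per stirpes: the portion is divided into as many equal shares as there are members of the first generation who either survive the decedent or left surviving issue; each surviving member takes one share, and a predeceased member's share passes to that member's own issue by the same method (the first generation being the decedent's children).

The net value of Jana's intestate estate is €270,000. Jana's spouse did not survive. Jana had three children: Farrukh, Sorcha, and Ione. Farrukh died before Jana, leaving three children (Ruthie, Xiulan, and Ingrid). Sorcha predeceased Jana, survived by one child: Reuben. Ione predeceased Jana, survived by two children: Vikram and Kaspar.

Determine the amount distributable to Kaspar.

The entire €270,000 passes to the descendants.
That amount (€270,000) is divided into 3 shares of €90,000: Farrukh's €90,000 share passes to Farrukh's issue; Sorcha's €90,000 share passes to Sorcha's issue; Ione's €90,000 share passes to Ione's issue.
Farrukh's share (€90,000) is divided into 3 shares of €30,000: Ruthie, Xiulan, and Ingrid each take €30,000.
Sorcha's share (€90,000) passes entirely to Reuben.
Ione's share (€90,000) is divided into 2 shares of €45,000: Vikram and Kaspar each take €45,000.

Kaspar receives €45,000.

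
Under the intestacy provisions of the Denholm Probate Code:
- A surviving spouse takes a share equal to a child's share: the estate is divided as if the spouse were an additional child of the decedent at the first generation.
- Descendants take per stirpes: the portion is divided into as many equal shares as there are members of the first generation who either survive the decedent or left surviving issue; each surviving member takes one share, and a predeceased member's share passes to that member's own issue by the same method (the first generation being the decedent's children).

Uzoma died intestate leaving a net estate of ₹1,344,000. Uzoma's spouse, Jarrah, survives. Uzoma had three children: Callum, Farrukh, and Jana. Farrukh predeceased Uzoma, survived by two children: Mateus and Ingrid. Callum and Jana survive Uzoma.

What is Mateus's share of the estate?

Mateus receives ₹168,000.

The spouse counts as an additional share at the children's level, so there are 4 primary shares of ₹336,000. Jarrah takes one such share (₹336,000).
The children's combined portion (₹1,008,000) is divided into 3 shares of ₹336,000: Callum and Jana each take ₹336,000; Farrukh's ₹336,000 share passes to Farrukh's issue.
Farrukh's share (₹336,000) is divided into 2 shares of ₹168,000: Mateus and Ingrid each take ₹168,000.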